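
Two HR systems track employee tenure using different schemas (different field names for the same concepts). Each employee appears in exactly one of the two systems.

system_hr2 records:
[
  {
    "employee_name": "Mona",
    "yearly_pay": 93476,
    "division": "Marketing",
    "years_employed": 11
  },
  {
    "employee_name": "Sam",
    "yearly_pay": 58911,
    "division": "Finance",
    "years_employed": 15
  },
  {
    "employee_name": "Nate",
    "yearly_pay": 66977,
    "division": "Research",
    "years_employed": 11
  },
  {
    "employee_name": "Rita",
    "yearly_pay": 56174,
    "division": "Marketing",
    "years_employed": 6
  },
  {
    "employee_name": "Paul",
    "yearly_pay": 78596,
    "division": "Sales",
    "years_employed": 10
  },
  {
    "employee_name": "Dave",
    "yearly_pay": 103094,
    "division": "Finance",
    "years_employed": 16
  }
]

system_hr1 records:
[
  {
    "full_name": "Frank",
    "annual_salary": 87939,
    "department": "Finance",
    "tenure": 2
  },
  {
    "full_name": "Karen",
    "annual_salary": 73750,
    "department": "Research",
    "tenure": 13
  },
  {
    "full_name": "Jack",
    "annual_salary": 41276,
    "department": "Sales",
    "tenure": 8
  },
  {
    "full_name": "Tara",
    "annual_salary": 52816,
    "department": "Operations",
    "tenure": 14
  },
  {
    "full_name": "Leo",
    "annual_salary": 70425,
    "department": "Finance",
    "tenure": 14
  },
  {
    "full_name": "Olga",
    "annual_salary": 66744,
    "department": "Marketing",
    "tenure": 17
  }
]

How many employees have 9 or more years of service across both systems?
9

Reconcile schemas: "years_employed" (system_hr2) = "tenure" (system_hr1) = years of service

From system_hr2: 5 employees with >= 9 years
From system_hr1: 4 employees with >= 9 years

Total: 5 + 4 = 9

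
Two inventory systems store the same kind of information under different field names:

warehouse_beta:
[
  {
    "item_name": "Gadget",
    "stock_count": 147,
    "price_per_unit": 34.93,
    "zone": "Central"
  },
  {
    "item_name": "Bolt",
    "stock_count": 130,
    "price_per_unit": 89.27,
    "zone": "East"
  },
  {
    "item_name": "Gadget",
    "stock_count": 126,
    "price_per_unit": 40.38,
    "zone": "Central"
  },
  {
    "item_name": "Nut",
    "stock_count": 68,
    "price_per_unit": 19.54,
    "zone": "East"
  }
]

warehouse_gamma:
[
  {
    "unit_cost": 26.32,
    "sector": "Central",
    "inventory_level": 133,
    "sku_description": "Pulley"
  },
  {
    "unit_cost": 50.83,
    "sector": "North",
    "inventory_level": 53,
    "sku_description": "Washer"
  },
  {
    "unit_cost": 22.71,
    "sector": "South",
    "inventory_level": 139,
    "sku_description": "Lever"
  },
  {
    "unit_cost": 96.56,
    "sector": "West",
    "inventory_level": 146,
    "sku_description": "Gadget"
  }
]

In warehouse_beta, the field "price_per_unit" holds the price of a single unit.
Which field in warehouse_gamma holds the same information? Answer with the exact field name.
unit_cost

In warehouse_beta, "price_per_unit" holds the price of a single unit.
The fields in warehouse_gamma are: "unit_cost", "sector", "inventory_level", "sku_description".
"unit_cost" is the match: the name refers to the same concept and its values are decimal currency amounts (e.g. 26.32, 50.83).
The other fields ("sector", "inventory_level", "sku_description") hold different kinds of data.

So "price_per_unit" in warehouse_beta corresponds to "unit_cost" in warehouse_gamma.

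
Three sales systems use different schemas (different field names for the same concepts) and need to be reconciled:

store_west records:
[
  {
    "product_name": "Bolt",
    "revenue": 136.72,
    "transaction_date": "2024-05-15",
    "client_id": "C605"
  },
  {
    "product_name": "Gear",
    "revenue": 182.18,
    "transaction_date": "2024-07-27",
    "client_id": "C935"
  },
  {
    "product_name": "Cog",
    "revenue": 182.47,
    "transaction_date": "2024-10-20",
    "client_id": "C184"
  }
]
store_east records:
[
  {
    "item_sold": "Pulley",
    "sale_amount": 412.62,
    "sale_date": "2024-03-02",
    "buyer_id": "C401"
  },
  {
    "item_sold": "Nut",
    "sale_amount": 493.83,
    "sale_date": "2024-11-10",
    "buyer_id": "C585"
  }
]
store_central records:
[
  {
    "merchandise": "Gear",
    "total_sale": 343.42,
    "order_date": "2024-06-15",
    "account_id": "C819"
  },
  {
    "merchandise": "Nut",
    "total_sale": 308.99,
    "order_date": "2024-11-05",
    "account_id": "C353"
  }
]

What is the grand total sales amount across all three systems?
2060.23

Schema reconciliation - all amount fields map to sale amount:

store_west (revenue): 501.37
store_east (sale_amount): 906.45
store_central (total_sale): 652.41

Grand total: 2060.23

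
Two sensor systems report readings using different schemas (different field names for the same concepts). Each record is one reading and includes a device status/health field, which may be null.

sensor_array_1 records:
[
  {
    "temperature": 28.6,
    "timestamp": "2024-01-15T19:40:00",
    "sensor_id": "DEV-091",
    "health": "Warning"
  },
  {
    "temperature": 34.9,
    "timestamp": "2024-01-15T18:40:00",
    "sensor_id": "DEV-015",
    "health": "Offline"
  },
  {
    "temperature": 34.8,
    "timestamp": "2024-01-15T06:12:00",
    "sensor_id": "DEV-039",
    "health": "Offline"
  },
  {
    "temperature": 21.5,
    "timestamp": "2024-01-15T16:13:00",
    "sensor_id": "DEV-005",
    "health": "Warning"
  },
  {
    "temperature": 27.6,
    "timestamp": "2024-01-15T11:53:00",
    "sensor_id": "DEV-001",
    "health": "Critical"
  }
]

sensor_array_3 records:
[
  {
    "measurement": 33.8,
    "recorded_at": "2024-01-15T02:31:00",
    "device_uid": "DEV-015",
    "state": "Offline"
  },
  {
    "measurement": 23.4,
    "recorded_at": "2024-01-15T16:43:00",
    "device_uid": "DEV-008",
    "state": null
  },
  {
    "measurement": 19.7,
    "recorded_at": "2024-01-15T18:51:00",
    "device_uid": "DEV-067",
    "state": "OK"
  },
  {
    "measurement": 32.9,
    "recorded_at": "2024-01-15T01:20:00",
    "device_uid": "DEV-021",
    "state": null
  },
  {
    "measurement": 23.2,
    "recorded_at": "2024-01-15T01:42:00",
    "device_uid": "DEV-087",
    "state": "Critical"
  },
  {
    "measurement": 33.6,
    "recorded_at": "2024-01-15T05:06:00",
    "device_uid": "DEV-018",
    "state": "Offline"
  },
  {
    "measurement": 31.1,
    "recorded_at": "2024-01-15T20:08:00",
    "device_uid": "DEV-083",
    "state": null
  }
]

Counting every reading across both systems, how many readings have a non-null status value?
9

Schema mapping: "health" (sensor_array_1) = "state" (sensor_array_3) = status

Non-null in sensor_array_1: 5
Non-null in sensor_array_3: 4

Total non-null: 5 + 4 = 9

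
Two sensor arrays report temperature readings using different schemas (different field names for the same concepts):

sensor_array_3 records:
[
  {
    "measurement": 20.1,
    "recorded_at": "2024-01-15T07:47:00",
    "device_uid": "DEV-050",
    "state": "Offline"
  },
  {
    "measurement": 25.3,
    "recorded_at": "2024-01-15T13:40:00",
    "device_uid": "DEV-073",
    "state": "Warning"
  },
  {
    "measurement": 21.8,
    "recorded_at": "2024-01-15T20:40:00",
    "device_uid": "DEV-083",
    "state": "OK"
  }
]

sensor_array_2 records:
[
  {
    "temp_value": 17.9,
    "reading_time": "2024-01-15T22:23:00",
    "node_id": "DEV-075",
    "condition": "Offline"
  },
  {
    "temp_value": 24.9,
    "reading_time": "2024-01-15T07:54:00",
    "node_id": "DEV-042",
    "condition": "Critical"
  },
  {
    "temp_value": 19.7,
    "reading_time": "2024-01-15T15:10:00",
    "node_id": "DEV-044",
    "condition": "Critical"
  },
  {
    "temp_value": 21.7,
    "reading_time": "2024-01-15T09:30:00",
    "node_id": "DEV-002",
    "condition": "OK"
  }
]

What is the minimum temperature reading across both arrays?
17.9

Schema mapping: "measurement" (sensor_array_3) = "temp_value" (sensor_array_2) = temperature reading

Minimum in sensor_array_3: 20.1
Minimum in sensor_array_2: 17.9

Overall minimum: min(20.1, 17.9) = 17.9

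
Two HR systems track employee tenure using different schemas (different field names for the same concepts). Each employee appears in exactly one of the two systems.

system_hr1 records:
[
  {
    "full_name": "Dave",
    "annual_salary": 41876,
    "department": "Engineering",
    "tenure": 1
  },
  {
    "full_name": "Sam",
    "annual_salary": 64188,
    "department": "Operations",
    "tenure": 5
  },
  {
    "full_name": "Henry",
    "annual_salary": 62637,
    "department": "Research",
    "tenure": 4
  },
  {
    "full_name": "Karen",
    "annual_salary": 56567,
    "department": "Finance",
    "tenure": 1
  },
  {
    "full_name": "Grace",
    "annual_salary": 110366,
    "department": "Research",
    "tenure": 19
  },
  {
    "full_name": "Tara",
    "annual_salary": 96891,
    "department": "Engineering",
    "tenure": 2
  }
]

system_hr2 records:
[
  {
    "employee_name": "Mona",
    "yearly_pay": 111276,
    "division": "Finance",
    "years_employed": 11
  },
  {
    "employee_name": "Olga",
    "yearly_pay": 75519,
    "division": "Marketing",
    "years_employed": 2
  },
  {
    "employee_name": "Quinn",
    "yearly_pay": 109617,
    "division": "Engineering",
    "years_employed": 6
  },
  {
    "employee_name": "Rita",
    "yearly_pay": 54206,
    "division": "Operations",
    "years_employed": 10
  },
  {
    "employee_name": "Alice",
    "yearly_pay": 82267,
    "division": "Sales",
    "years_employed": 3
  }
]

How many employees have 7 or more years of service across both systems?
3

Reconcile schemas: "tenure" (system_hr1) = "years_employed" (system_hr2) = years of service

From system_hr1: 1 employees with >= 7 years
From system_hr2: 2 employees with >= 7 years

Total: 1 + 2 = 3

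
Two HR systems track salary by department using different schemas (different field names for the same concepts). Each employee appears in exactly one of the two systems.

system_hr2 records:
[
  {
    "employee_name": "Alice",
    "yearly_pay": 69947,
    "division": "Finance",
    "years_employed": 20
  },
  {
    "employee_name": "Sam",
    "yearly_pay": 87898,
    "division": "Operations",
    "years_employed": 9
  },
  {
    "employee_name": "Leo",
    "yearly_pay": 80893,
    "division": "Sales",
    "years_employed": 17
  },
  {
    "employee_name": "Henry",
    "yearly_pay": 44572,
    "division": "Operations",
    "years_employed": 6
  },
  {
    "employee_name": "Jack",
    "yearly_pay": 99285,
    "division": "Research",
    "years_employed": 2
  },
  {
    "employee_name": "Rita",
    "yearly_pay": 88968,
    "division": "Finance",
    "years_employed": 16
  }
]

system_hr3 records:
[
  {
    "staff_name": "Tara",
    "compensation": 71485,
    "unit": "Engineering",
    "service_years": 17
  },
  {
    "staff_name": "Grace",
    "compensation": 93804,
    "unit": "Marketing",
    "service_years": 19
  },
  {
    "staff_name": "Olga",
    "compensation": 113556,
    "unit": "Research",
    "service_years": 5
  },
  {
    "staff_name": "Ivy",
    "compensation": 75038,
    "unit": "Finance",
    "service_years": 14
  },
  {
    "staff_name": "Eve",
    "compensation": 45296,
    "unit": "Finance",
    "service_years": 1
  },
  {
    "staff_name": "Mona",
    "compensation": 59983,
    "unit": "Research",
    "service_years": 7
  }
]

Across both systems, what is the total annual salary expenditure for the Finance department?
279249

Schema mappings:
- "division" (system_hr2) = "unit" (system_hr3) = department
- "yearly_pay" (system_hr2) = "compensation" (system_hr3) = salary

Finance salaries from system_hr2: 158915
Finance salaries from system_hr3: 120334

Total: 158915 + 120334 = 279249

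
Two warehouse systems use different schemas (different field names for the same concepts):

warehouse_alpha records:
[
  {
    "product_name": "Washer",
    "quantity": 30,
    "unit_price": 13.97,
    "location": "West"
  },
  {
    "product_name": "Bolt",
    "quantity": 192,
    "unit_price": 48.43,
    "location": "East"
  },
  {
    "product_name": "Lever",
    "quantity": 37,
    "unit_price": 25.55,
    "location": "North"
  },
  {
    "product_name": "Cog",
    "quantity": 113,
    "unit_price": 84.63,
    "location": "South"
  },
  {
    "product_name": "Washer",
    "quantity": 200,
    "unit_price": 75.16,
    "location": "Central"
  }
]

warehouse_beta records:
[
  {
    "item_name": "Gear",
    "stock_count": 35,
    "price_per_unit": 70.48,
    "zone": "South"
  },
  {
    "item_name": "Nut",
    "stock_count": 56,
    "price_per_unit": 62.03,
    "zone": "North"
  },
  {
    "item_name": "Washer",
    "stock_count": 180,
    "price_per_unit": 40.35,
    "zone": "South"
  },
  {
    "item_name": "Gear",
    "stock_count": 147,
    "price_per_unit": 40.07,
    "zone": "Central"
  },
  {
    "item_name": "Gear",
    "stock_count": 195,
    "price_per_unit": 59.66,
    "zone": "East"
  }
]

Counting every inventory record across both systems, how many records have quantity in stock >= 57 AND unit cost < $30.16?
0

Schema mappings:
- "quantity" (warehouse_alpha) = "stock_count" (warehouse_beta) = quantity
- "unit_price" (warehouse_alpha) = "price_per_unit" (warehouse_beta) = unit cost

Records meeting both conditions in warehouse_alpha: 0
Records meeting both conditions in warehouse_beta: 0

Total: 0 + 0 = 0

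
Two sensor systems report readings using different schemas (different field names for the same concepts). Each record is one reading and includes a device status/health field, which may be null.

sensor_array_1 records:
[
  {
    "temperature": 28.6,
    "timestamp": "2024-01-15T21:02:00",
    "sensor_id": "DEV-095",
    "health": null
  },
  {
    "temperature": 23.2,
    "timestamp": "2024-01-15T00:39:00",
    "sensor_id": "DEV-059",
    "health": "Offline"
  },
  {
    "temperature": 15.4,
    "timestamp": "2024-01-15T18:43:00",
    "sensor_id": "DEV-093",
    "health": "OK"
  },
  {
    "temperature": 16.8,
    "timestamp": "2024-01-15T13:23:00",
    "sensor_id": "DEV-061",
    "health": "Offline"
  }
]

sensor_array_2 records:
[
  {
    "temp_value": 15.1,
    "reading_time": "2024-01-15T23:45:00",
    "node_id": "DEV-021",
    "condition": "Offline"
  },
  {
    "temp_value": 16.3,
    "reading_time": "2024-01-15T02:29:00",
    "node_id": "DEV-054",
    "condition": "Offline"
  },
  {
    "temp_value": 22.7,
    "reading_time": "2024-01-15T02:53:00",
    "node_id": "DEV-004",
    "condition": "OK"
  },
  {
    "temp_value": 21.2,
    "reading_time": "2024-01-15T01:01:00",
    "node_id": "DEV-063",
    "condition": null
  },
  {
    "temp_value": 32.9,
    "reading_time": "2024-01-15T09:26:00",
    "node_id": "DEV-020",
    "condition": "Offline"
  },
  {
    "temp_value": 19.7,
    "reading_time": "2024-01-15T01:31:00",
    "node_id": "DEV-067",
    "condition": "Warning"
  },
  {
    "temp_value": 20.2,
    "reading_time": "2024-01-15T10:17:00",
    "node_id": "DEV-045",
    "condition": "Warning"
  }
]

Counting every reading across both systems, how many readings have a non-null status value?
9

Schema mapping: "health" (sensor_array_1) = "condition" (sensor_array_2) = status

Non-null in sensor_array_1: 3
Non-null in sensor_array_2: 6

Total non-null: 3 + 6 = 9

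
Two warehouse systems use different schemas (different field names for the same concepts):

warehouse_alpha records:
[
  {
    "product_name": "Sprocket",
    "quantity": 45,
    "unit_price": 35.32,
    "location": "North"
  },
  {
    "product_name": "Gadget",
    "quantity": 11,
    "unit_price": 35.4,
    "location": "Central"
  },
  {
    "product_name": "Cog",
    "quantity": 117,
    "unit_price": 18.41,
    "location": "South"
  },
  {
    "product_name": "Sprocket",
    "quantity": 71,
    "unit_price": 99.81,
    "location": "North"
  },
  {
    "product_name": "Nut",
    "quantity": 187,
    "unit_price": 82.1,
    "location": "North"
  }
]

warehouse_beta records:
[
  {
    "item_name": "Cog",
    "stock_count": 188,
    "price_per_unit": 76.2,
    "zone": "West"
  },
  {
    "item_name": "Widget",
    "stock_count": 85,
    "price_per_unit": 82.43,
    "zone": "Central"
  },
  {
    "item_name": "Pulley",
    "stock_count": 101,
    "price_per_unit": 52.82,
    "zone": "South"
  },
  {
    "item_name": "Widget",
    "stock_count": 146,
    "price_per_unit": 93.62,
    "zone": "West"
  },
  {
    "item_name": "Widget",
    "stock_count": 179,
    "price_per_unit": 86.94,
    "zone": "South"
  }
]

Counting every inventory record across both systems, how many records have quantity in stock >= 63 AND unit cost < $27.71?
1

Schema mappings:
- "quantity" (warehouse_alpha) = "stock_count" (warehouse_beta) = quantity
- "unit_price" (warehouse_alpha) = "price_per_unit" (warehouse_beta) = unit cost

Records meeting both conditions in warehouse_alpha: 1
Records meeting both conditions in warehouse_beta: 0

Total: 1 + 0 = 1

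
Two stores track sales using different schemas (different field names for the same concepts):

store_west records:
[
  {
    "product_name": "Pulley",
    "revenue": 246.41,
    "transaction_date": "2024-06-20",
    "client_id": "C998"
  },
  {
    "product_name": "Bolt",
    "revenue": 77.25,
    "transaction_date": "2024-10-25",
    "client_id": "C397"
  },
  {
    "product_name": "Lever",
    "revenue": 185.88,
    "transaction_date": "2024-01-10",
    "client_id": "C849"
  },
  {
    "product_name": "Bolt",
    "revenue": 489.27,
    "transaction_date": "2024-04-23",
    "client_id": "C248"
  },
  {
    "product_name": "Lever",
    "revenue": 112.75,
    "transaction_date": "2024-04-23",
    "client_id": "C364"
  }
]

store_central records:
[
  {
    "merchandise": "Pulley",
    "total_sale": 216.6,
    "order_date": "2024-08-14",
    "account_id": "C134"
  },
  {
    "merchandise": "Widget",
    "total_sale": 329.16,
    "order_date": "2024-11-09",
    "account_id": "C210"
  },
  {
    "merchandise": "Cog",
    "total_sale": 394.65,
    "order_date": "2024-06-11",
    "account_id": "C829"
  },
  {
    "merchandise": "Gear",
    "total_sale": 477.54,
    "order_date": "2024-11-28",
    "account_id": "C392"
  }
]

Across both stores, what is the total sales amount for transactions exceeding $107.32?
2452.26

Schema mapping: "revenue" (store_west) = "total_sale" (store_central) = sale amount

Sum of sales > $107.32 in store_west: 1034.31
Sum of sales > $107.32 in store_central: 1417.95

Total: 1034.31 + 1417.95 = 2452.26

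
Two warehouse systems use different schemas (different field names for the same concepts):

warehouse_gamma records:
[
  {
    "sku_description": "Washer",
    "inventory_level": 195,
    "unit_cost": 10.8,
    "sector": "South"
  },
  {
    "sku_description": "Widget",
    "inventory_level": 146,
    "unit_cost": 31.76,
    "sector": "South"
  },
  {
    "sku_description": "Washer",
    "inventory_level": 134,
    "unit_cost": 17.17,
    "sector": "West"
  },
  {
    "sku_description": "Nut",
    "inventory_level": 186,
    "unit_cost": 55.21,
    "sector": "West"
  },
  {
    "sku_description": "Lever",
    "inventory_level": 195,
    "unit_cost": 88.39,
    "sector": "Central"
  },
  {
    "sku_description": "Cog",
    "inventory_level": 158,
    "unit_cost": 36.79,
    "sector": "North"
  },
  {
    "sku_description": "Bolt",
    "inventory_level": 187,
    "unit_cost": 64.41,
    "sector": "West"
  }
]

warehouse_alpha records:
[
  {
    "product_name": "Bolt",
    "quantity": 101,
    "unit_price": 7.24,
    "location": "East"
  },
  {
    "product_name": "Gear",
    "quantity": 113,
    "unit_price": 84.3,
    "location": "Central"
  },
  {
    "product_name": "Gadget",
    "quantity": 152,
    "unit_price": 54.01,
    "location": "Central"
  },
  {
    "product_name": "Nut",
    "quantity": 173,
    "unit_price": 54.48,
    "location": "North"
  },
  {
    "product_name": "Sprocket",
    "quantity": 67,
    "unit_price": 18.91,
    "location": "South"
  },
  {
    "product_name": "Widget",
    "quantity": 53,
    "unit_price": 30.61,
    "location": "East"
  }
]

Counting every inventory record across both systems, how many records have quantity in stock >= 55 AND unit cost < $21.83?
4

Schema mappings:
- "inventory_level" (warehouse_gamma) = "quantity" (warehouse_alpha) = quantity
- "unit_cost" (warehouse_gamma) = "unit_price" (warehouse_alpha) = unit cost

Records meeting both conditions in warehouse_gamma: 2
Records meeting both conditions in warehouse_alpha: 2

Total: 2 + 2 = 4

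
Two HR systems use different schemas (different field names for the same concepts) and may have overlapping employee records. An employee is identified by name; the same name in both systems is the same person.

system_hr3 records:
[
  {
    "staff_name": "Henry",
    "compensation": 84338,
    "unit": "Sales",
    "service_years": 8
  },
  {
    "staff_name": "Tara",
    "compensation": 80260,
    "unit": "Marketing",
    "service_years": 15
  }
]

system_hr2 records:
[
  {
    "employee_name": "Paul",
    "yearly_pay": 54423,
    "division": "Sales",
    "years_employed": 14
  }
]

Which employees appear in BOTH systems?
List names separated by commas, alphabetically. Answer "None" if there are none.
None

Schema mapping: "staff_name" (system_hr3) = "employee_name" (system_hr2) = employee name

Names in system_hr3: ['Henry', 'Tara']
Names in system_hr2: ['Paul']

Intersection: None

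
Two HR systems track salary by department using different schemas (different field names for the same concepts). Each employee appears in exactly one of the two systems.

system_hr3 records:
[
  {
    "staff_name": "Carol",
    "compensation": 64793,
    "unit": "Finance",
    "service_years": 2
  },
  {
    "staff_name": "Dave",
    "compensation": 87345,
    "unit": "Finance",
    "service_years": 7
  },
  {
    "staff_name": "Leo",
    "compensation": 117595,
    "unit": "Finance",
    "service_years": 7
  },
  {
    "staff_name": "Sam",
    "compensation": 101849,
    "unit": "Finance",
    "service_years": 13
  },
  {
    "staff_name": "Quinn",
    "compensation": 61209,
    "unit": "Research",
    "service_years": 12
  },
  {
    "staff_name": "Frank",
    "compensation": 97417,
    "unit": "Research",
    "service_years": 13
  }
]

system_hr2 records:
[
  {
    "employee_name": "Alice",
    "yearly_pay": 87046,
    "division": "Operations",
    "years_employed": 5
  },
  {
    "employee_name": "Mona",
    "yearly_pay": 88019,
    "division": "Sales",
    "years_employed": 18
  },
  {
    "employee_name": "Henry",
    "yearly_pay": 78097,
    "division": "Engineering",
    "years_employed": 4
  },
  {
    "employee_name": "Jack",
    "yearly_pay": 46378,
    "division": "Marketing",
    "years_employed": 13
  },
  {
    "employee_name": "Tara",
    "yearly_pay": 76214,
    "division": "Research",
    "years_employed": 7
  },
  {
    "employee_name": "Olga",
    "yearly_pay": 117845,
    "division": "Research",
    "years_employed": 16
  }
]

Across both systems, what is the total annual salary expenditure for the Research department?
352685

Schema mappings:
- "unit" (system_hr3) = "division" (system_hr2) = department
- "compensation" (system_hr3) = "yearly_pay" (system_hr2) = salary

Research salaries from system_hr3: 158626
Research salaries from system_hr2: 194059

Total: 158626 + 194059 = 352685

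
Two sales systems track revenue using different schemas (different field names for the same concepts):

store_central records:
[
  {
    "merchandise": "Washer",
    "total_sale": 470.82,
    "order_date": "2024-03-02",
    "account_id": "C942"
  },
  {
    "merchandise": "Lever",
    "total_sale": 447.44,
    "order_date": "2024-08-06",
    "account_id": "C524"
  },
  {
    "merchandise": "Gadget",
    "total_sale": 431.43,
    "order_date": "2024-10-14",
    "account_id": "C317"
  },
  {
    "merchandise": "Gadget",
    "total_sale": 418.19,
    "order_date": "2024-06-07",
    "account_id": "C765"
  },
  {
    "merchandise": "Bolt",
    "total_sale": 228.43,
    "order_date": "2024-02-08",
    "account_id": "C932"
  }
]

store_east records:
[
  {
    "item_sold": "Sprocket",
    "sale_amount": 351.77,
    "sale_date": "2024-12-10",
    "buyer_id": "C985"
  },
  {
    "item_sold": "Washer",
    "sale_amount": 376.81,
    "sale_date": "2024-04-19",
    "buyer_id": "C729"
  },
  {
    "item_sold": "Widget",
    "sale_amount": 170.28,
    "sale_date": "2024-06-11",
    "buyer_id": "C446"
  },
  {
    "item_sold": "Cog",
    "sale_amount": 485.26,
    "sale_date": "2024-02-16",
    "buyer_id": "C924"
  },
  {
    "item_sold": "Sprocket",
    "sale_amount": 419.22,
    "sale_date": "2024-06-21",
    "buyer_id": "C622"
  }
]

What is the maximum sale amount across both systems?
485.26

Reconcile: "total_sale" (store_central) = "sale_amount" (store_east) = sale amount

Maximum in store_central: 470.82
Maximum in store_east: 485.26

Overall maximum: max(470.82, 485.26) = 485.26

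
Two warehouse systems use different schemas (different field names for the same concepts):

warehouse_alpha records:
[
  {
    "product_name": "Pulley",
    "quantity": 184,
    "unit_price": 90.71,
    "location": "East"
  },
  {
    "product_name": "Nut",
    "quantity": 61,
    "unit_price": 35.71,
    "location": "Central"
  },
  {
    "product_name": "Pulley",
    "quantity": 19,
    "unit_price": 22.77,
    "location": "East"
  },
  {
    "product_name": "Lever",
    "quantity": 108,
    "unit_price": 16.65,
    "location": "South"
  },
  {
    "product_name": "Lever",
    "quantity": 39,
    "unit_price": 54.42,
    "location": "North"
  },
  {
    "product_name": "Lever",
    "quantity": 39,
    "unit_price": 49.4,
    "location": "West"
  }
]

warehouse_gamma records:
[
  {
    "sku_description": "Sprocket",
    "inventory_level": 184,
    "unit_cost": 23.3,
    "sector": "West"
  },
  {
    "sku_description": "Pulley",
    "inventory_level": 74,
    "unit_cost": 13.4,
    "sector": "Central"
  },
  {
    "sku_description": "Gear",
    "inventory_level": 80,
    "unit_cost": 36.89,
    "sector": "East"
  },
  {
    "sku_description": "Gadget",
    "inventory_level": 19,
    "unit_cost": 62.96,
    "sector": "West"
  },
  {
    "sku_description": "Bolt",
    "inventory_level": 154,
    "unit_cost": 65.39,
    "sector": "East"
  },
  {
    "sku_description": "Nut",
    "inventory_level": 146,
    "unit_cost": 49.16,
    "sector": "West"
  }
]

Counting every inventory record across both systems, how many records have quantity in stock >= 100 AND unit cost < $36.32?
2

Schema mappings:
- "quantity" (warehouse_alpha) = "inventory_level" (warehouse_gamma) = quantity
- "unit_price" (warehouse_alpha) = "unit_cost" (warehouse_gamma) = unit cost

Records meeting both conditions in warehouse_alpha: 1
Records meeting both conditions in warehouse_gamma: 1

Total: 1 + 1 = 2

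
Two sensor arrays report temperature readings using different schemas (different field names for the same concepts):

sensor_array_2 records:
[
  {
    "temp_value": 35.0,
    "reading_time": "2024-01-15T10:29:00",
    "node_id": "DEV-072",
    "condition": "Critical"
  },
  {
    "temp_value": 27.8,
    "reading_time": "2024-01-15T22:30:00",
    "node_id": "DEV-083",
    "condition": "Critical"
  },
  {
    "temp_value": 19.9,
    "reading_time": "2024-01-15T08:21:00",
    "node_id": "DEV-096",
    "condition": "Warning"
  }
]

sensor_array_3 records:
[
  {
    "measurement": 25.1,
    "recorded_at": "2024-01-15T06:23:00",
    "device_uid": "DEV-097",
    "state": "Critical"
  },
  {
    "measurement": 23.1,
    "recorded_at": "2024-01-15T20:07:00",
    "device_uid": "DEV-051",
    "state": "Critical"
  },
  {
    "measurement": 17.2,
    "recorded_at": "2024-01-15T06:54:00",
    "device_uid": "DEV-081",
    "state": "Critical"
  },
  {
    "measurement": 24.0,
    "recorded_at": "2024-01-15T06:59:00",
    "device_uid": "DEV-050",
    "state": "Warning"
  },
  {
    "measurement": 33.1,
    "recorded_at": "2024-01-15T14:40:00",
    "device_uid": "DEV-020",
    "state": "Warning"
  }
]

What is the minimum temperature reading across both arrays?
17.2

Schema mapping: "temp_value" (sensor_array_2) = "measurement" (sensor_array_3) = temperature reading

Minimum in sensor_array_2: 19.9
Minimum in sensor_array_3: 17.2

Overall minimum: min(19.9, 17.2) = 17.2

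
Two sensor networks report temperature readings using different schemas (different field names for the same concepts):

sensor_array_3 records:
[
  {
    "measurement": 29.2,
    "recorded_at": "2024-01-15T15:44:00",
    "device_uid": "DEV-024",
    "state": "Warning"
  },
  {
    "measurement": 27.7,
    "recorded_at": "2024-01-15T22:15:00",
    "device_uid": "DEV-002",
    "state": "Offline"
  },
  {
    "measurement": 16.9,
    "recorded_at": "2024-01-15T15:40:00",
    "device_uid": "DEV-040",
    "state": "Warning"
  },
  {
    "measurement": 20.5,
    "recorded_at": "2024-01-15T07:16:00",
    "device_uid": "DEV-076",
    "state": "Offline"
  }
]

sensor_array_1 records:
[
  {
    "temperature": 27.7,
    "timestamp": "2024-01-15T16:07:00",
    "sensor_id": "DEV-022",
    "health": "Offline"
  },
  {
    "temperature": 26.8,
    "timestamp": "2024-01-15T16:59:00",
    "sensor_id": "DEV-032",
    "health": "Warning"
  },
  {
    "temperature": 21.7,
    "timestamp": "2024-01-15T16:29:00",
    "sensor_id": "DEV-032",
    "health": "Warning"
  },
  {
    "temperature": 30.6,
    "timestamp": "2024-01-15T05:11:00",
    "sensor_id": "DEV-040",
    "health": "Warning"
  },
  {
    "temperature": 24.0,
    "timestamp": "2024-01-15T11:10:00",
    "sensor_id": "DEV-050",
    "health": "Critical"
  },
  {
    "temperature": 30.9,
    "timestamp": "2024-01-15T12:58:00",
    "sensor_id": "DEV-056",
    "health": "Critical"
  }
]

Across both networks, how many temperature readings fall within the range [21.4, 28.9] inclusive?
5

Schema mapping: "measurement" (sensor_array_3) = "temperature" (sensor_array_1) = temperature

Readings in [21.4, 28.9] from sensor_array_3: 1
Readings in [21.4, 28.9] from sensor_array_1: 4

Total count: 1 + 4 = 5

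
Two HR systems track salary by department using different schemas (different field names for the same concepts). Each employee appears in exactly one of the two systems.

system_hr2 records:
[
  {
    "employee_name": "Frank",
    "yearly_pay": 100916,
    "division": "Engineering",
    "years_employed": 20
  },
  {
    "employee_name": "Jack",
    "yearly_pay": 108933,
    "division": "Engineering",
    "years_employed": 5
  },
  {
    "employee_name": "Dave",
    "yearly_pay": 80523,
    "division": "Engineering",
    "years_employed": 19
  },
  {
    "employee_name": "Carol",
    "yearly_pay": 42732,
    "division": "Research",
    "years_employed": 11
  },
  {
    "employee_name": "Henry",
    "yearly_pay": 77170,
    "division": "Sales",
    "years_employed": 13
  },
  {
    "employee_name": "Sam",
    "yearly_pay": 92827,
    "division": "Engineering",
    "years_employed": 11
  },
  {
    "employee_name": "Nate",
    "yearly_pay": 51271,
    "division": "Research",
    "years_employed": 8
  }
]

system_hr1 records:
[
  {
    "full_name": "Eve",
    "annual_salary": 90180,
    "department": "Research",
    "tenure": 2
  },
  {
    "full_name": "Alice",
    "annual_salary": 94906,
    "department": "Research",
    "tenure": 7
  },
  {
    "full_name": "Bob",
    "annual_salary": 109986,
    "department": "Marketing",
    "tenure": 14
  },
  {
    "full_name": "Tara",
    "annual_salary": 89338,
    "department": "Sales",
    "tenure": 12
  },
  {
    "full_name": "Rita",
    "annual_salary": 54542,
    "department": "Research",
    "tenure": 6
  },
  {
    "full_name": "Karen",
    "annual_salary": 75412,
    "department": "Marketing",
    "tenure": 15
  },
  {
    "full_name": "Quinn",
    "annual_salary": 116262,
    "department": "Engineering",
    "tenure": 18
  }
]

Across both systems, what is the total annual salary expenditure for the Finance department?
0

Schema mappings:
- "division" (system_hr2) = "department" (system_hr1) = department
- "yearly_pay" (system_hr2) = "annual_salary" (system_hr1) = salary

Finance salaries from system_hr2: 0
Finance salaries from system_hr1: 0

Total: 0 + 0 = 0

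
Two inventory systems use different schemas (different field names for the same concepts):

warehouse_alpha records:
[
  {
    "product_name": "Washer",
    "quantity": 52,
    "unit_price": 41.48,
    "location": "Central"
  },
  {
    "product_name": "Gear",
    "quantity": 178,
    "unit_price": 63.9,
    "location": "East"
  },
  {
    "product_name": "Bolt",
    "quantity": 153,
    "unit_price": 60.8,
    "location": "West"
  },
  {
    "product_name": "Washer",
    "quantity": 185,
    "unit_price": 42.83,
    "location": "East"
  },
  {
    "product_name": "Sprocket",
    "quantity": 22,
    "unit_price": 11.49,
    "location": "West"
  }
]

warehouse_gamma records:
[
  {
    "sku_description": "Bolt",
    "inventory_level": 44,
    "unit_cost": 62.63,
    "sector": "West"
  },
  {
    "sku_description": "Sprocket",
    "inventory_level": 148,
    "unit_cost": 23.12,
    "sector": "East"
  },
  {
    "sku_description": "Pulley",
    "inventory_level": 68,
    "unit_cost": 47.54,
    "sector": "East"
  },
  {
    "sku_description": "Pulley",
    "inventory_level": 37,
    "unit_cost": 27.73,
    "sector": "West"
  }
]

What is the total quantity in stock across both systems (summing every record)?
887

To reconcile these schemas, identify the field holding the quantity in stock in each system:
1. In warehouse_alpha it is "quantity"
2. In warehouse_gamma it is "inventory_level"

From warehouse_alpha: 52 + 178 + 153 + 185 + 22 = 590
From warehouse_gamma: 44 + 148 + 68 + 37 = 297

Total: 590 + 297 = 887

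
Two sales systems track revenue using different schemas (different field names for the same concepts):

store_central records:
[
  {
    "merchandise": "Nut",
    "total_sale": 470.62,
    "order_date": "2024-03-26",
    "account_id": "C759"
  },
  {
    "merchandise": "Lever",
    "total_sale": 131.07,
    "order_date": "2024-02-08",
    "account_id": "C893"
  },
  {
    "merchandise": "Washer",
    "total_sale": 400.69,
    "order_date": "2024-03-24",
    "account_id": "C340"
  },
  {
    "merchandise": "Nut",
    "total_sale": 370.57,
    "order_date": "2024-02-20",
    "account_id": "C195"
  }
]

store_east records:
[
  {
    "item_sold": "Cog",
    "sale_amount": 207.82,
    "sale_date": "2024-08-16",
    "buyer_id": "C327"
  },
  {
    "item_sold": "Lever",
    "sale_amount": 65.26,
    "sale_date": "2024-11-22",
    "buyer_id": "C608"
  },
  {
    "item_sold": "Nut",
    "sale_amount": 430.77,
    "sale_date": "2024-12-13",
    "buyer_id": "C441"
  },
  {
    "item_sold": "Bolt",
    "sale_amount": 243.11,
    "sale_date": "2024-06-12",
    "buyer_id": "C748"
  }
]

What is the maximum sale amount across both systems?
470.62

Reconcile: "total_sale" (store_central) = "sale_amount" (store_east) = sale amount

Maximum in store_central: 470.62
Maximum in store_east: 430.77

Overall maximum: max(470.62, 430.77) = 470.62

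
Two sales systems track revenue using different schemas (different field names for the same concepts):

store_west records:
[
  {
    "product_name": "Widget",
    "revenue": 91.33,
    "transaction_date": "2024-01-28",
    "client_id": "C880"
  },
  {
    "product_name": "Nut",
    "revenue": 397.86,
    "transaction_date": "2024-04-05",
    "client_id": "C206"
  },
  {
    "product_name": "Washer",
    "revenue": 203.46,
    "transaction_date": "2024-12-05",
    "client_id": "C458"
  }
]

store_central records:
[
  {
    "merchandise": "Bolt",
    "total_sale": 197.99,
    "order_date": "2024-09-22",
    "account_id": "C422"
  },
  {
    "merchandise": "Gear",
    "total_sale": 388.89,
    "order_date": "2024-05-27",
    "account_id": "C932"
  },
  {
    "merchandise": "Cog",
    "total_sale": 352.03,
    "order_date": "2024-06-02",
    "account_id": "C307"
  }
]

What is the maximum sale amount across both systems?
397.86

Reconcile: "revenue" (store_west) = "total_sale" (store_central) = sale amount

Maximum in store_west: 397.86
Maximum in store_central: 388.89

Overall maximum: max(397.86, 388.89) = 397.86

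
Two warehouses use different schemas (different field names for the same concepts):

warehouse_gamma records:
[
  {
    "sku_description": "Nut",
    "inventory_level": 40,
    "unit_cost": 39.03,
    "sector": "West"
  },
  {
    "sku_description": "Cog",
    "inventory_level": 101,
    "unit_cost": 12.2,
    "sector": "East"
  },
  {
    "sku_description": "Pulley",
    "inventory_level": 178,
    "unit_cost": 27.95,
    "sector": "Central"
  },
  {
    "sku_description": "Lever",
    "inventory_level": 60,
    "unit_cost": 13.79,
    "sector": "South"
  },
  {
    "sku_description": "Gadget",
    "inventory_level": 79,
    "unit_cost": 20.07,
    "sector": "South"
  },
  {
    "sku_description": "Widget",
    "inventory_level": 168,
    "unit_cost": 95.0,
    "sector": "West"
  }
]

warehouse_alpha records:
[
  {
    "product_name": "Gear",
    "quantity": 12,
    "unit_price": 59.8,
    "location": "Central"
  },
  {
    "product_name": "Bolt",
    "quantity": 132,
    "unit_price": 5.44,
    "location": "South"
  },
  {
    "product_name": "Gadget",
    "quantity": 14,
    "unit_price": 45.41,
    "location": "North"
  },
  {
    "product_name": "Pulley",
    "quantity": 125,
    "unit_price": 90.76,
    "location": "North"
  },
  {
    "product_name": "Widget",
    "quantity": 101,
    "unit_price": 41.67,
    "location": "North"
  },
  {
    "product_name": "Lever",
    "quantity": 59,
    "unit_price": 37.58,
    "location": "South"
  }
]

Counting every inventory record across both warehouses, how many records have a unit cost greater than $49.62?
3

Schema mapping: "unit_cost" (warehouse_gamma) = "unit_price" (warehouse_alpha) = unit cost

Records > $49.62 in warehouse_gamma: 1
Records > $49.62 in warehouse_alpha: 2

Total count: 1 + 2 = 3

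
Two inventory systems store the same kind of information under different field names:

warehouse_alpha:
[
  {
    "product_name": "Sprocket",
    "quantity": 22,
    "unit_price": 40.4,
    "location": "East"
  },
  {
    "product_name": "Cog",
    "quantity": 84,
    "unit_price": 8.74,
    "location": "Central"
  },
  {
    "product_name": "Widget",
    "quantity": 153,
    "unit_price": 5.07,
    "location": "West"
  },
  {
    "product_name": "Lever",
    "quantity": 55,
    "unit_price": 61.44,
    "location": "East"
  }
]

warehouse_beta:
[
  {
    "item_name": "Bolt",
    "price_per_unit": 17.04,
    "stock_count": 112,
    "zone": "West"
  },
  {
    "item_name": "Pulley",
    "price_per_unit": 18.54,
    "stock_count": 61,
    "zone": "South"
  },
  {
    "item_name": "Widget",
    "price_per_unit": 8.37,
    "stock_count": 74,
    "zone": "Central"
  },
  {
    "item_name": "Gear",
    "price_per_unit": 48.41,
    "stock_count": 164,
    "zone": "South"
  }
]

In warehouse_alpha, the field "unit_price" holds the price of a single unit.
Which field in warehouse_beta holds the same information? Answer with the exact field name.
price_per_unit

In warehouse_alpha, "unit_price" holds the price of a single unit.
The fields in warehouse_beta are: "item_name", "price_per_unit", "stock_count", "zone".
"price_per_unit" is the match: the name refers to the same concept and its values are decimal currency amounts (e.g. 17.04, 18.54).
The other fields ("item_name", "stock_count", "zone") hold different kinds of data.

So "unit_price" in warehouse_alpha corresponds to "price_per_unit" in warehouse_beta.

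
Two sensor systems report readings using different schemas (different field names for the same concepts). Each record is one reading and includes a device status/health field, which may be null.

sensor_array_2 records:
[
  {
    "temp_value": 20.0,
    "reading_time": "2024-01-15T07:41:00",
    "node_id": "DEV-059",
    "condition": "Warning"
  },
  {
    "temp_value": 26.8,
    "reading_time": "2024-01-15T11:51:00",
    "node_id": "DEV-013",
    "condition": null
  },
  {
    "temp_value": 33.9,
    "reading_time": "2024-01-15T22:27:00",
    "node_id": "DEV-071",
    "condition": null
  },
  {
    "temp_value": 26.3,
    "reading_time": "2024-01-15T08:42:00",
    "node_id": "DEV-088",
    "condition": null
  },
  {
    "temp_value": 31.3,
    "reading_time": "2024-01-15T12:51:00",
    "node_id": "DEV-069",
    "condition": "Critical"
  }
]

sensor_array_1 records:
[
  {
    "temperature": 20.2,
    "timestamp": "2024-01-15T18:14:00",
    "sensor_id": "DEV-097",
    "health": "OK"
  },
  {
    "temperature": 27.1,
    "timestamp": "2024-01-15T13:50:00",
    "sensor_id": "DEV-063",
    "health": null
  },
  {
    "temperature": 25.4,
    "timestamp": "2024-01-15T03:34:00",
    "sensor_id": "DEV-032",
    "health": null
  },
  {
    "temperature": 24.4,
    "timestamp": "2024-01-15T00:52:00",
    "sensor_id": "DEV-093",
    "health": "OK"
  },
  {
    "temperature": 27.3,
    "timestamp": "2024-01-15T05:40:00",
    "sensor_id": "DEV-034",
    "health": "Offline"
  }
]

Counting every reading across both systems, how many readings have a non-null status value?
5

Schema mapping: "condition" (sensor_array_2) = "health" (sensor_array_1) = status

Non-null in sensor_array_2: 2
Non-null in sensor_array_1: 3

Total non-null: 2 + 3 = 5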